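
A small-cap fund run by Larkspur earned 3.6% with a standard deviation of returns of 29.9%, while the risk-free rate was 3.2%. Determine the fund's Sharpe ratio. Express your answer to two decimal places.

Sharpe = (Rp − Rf) / σp = (3.6% − 3.2%) / 29.9% = 0.40% / 29.9% = 0.0134

0.01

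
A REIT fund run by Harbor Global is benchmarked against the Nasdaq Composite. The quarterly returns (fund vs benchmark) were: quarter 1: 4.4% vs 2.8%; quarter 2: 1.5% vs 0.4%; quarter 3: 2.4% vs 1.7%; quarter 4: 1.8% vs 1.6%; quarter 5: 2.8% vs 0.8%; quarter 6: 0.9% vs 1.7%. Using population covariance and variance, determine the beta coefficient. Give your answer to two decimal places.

r̄p = 2.3000%,  r̄m = 1.5000%
Cov = Σ(rp − r̄p)(rm − r̄m) / 6 = 0.4917
Var(rm) = Σ(rm − r̄m)² / 6 = 0.5800
β = Cov / Var = 0.4917 / 0.5800 = 0.8478

0.85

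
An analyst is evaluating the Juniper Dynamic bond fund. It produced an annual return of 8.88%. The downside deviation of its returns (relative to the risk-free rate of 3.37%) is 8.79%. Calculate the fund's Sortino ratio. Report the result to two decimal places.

Sortino = (Rp − Rf) / σd = (8.88% − 3.37%) / 8.79% = 5.51% / 8.79% = 0.6268

0.63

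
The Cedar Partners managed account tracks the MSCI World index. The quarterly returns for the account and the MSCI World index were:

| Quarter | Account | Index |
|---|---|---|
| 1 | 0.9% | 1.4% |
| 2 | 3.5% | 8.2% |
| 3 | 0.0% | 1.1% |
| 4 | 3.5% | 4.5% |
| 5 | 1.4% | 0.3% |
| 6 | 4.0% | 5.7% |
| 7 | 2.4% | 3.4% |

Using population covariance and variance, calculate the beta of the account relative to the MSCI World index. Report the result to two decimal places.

0.45

r̄p = 2.2429%,  r̄m = 3.5143%
Cov = Σ(rp − r̄p)(rm − r̄m) / 7 = 3.1308
Var(rm) = Σ(rm − r̄m)² / 7 = 6.9069
β = Cov / Var = 3.1308 / 6.9069 = 0.4533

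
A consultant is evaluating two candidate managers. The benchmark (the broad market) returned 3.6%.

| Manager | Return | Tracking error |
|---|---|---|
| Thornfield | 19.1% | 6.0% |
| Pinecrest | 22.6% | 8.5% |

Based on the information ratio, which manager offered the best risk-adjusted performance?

Thornfield

Thornfield: IR = (19.1% − 3.6%) / 6.0% = 2.583
Pinecrest: IR = (22.6% − 3.6%) / 8.5% = 2.235
Highest: Thornfield (2.583).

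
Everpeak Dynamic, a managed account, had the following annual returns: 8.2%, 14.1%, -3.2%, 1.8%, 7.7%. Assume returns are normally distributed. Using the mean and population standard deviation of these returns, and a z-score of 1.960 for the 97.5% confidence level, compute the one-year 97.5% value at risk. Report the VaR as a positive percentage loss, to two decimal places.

5.88

Mean return μ = 28.60 / 5 = 5.7200%
Population std dev = √[175.2280 / 5] = 5.9199%
VaR = −(μ − z·σ) = −(5.7200 − 1.960 × 5.9199) = −(-5.8830) = 5.8830%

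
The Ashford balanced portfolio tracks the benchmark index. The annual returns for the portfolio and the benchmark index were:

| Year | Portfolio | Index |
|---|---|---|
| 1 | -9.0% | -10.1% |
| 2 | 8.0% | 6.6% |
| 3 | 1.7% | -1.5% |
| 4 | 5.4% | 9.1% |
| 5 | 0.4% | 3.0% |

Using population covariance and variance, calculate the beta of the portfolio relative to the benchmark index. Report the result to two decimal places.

0.79

r̄p = 1.3000%,  r̄m = 1.4200%
Cov = Σ(rp − r̄p)(rm − r̄m) / 5 = 36.4520
Var(rm) = Σ(rm − r̄m)² / 5 = 45.9096
β = Cov / Var = 36.4520 / 45.9096 = 0.7940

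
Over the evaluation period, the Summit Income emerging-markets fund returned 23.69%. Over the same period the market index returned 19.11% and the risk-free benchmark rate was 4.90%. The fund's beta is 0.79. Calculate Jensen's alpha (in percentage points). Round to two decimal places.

7.56

CAPM expected return = Rf + β(Rm − Rf) = 4.90% + 0.79 × (19.11% − 4.90%) = 4.9 + 0.79 × 14.21 = 16.1259%
Jensen's α = Rp − E[R] = 23.69% − 16.1259% = 7.5641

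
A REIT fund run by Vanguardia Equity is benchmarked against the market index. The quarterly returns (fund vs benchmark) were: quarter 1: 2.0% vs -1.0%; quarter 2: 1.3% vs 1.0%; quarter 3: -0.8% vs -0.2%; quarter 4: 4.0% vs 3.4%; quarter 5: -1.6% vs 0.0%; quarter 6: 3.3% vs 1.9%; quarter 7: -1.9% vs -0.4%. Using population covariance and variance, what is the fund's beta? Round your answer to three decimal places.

1.116

r̄p = 0.9000%,  r̄m = 0.6714%
Cov = Σ(rp − r̄p)(rm − r̄m) / 7 = 2.2657
Var(rm) = Σ(rm − r̄m)² / 7 = 2.0306
β = Cov / Var = 2.2657 / 2.0306 = 1.1158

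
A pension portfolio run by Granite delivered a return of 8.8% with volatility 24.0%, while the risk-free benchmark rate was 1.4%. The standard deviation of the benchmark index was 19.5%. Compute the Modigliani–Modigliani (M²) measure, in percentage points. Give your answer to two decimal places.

7.41

Sharpe = (Rp − Rf) / σp = (8.8% − 1.4%) / 24.0% = 0.3083
M² = Rf + Sharpe × σm = 1.4% + 0.3083 × 19.5% = 7.4119%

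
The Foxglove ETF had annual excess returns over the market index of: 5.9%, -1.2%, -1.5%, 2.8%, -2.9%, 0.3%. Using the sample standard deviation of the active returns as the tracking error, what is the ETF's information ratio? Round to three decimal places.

0.174

r̄ = (5.9 − 1.2 − 1.5 + 2.8 − 2.9 + 0.3) / 6 = 0.5667%
Σ(r − r̄)² = (5.9 − 0.5667)² + (-1.2 − 0.5667)² + … = 52.9133
σ = √[52.9133 / 5] = 3.2531%
IR = r̄ / tracking error = 0.5667 / 3.2531 = 0.1742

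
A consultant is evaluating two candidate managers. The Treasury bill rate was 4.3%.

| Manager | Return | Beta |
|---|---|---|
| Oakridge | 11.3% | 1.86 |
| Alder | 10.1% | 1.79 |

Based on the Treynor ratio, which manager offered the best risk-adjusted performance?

Oakridge: Treynor = (11.3% − 4.3%) / 1.86 = 3.763
Alder: Treynor = (10.1% − 4.3%) / 1.79 = 3.240
Highest: Oakridge (3.763).

Oakridge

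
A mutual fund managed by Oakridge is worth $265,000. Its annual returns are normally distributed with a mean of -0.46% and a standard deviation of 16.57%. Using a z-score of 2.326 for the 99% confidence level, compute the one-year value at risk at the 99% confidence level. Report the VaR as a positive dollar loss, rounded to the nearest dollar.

$103,355

Return at the 99% tail: μ − z·σ = -0.46% − 2.326 × 16.57% = -0.46 − 38.54182 = -39.00182%
VaR = −(-39.00182%) × $265,000 = 39.00182% × $265,000 = $103,355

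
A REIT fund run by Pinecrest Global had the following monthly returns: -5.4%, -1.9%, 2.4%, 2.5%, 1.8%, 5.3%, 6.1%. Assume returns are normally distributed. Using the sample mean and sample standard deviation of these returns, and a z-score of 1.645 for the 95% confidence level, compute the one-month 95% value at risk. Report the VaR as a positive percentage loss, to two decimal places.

r̄ = (-5.4 − 1.9 + 2.4 + 2.5 + 1.8 + 5.3 + 6.1) / 7 = 10.80 / 7 = 1.5429%
Sample std dev = √[96.6571 / 6] = 4.0137%
VaR = −(r̄ − z·σ) = −(1.5429 − 1.645 × 4.0137) = −(-5.0596) = 5.0596%

5.06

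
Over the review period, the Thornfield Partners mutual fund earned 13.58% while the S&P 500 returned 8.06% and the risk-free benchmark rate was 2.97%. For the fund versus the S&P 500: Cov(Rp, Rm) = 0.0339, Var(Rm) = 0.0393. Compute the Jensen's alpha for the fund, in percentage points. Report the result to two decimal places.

β = Cov / Var = 0.0339 / 0.0393 = 0.8626
E[R] = Rf + β(Rm − Rf) = 2.97% + 0.8626 × (8.06% − 2.97%) = 7.3606%
α = Rp − E[R] = 13.58% − 7.3606% = 6.2194

6.22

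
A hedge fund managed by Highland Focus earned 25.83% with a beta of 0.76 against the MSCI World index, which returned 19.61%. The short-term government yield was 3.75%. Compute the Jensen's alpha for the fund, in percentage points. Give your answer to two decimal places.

10.03

CAPM expected return = Rf + β(Rm − Rf) = 3.75% + 0.76 × (19.61% − 3.75%) = 3.75 + 0.76 × 15.86 = 15.8036%
Jensen's α = Rp − E[R] = 25.83% − 15.8036% = 10.0264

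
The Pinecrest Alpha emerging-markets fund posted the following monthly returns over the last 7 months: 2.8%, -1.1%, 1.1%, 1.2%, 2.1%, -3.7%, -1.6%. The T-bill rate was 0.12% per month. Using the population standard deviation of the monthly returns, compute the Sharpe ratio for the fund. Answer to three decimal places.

μ = (2.8 − 1.1 + 1.1 + 1.2 + 2.1 − 3.7 − 1.6) / 7 = 0.1143%
Σ(r − μ)² = (2.8 − 0.1143)² + (-1.1 − 0.1143)² + … = 32.2686
population σ = √(32.2686 / 7) = √4.6098 = 2.1470%
Sharpe = (μ − rf) / σ = (0.1143 − 0.12) / 2.1470 = -0.0057 / 2.1470 = -0.0027

-0.003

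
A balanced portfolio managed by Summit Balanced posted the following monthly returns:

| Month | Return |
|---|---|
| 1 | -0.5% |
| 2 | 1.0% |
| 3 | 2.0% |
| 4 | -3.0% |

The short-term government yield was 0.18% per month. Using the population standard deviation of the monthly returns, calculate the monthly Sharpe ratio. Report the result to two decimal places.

Mean return r̄ = -0.50 / 4 = -0.1250%
Σ(r − r̄)² = (-0.5 − (-0.1250))² + (1 − (-0.1250))² + (2 − (-0.1250))² + … = 14.1875
population σ = √(14.1875 / 4) = √3.5469 = 1.8833%
Sharpe = (r̄ − rf) / σ = (-0.1250 − 0.18) / 1.8833 = -0.3050 / 1.8833 = -0.1619

-0.16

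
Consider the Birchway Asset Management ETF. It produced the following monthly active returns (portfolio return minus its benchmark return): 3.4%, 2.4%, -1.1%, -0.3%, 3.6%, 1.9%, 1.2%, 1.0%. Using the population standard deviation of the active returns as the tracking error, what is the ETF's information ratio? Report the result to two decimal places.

0.97

r̄ = (3.4 + 2.4 − 1.1 − 0.3 + 3.6 + 1.9 + 1.2 + 1) / 8 = 12.10 / 8 = 1.5125%
Σ(r − r̄)² = 19.3288; population σ = √(19.3288/8) = 1.5544%
IR = r̄ / tracking error = 1.5125 / 1.5544 = 0.9730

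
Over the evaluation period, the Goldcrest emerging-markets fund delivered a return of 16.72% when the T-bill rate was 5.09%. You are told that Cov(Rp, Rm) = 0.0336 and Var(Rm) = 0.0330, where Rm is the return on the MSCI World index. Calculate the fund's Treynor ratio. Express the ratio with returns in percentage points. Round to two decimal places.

11.42

β = Cov / Var = 0.0336 / 0.0330 = 1.0182
Treynor = (Rp − Rf) / β = (16.72% − 5.09%) / 1.0182 = 11.63 / 1.0182 = 11.4221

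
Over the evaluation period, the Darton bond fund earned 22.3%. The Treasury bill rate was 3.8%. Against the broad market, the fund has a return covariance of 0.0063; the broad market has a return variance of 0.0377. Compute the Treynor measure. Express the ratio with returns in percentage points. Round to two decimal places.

110.71

β = Cov / Var = 0.0063 / 0.0377 = 0.1671
Treynor = (Rp − Rf) / β = (22.3% − 3.8%) / 0.1671 = 18.50 / 0.1671 = 110.7121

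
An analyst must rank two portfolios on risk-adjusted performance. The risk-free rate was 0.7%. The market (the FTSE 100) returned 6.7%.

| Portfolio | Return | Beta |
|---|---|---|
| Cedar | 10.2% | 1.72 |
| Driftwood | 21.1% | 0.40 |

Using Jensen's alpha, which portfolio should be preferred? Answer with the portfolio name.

Cedar: α = 10.2% − [0.7% + 1.72 × (6.7% − 0.7%)] = -0.820
Driftwood: α = 21.1% − [0.7% + 0.40 × (6.7% − 0.7%)] = 18.000
Highest: Driftwood (18.000).

Driftwood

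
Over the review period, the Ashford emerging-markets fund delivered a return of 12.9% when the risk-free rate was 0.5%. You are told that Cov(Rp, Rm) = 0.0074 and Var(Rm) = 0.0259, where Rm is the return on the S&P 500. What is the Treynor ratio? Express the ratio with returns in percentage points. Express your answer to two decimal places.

β = Cov / Var = 0.0074 / 0.0259 = 0.2857
Treynor = (Rp − Rf) / β = (12.9% − 0.5%) / 0.2857 = 12.40 / 0.2857 = 43.4022

43.40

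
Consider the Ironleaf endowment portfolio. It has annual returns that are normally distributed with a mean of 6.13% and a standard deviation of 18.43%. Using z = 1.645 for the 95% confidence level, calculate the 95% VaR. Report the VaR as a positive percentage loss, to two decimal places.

VaR (as % loss) = −(μ − z·σ) = −(6.13% − 1.645 × 18.43%) = −(-24.18735%) = 24.18735%

24.19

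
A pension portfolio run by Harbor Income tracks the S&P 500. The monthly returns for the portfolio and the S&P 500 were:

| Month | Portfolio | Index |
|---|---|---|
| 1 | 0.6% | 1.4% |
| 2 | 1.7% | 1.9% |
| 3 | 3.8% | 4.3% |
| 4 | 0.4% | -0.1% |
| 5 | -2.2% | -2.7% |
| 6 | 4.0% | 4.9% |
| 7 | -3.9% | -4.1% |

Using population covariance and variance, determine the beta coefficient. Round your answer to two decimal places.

0.86

r̄p = 0.6286%,  r̄m = 0.8000%
Cov = Σ(rp − r̄p)(rm − r̄m) / 7 = 8.3400
Var(rm) = Σ(rm − r̄m)² / 7 = 9.6714
β = Cov / Var = 8.3400 / 9.6714 = 0.8623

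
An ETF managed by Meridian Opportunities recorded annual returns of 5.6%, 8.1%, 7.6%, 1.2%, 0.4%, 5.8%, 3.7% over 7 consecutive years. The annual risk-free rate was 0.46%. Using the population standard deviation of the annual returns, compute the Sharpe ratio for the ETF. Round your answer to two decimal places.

Mean return μ = 32.40 / 7 = 4.6286%
Σ(r − μ)² = 53.6943; population σ = √(53.6943/7) = 2.7696%
Sharpe = (μ − rf) / σ = (4.6286 − 0.46) / 2.7696 = 4.1686 / 2.7696 = 1.5051

1.51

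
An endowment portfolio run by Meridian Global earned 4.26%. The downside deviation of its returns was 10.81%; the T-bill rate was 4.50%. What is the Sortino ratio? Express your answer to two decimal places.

Sortino = (Rp − Rf) / σd = (4.26% − 4.50%) / 10.81% = -0.24% / 10.81% = -0.0222

-0.02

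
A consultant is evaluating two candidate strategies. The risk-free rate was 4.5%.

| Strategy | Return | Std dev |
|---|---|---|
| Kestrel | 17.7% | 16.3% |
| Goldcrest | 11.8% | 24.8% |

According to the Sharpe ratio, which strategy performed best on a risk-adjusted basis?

Kestrel

Kestrel: Sharpe ratio = (17.7% − 4.5%) / 16.3% = 0.810
Goldcrest: Sharpe ratio = (11.8% − 4.5%) / 24.8% = 0.294
Highest: Kestrel (0.810).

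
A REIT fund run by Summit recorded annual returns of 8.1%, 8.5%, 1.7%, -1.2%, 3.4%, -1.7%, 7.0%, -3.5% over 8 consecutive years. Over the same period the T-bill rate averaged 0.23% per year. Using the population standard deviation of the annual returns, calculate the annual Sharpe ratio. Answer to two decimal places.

0.58

Mean return μ = 22.30 / 8 = 2.7875%
Σ(r − μ)² = (8.1 − 2.7875)² + (8.5 − 2.7875)² + … = 155.7288
σ = √[155.7288 / 8] = 4.4120%
Sharpe = (μ − rf) / σ = (2.7875 − 0.23) / 4.4120 = 2.5575 / 4.4120 = 0.5797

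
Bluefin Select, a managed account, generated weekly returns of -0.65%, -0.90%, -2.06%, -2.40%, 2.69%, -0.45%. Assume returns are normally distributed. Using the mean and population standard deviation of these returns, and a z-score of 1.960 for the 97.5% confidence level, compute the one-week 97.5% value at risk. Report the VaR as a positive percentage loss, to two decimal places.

3.86

Mean return μ = -3.770 / 6 = -0.6283%
Population std dev = √[16.3059 / 6] = 1.6485%
VaR = −(μ − z·σ) = −(-0.6283 − 1.960 × 1.6485) = −(-3.8594) = 3.8594%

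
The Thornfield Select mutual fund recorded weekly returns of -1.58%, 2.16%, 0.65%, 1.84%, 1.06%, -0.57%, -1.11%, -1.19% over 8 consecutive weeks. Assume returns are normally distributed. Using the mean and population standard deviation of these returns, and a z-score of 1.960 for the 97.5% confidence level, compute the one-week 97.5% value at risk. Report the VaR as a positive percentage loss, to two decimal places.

2.51

r̄ = (-1.58 + 2.16 + 0.65 + 1.84 + 1.06 − 0.57 − 1.11 − 1.19) / 8 = 0.1575%
Population std dev = √[14.8684 / 8] = 1.3633%
VaR = −(r̄ − z·σ) = −(0.1575 − 1.960 × 1.3633) = −(-2.5146) = 2.5146%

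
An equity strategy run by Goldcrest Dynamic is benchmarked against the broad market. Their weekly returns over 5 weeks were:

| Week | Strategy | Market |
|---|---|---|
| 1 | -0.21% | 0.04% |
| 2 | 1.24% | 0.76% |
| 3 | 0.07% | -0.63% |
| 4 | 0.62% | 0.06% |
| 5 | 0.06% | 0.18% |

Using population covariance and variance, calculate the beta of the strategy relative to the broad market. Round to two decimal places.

r̄p = 0.3560%,  r̄m = 0.0820%
Cov = Σ(rp − r̄p)(rm − r̄m) / 5 = 0.1584
Var(rm) = Σ(rm − r̄m)² / 5 = 0.1957
β = Cov / Var = 0.1584 / 0.1957 = 0.8094

0.81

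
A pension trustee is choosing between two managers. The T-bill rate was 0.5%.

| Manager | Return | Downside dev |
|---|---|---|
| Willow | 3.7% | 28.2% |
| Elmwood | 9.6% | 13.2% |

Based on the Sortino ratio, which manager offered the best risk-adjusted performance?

Elmwood

Willow: Sortino ratio = (3.7% − 0.5%) / 28.2% = 0.113
Elmwood: Sortino ratio = (9.6% − 0.5%) / 13.2% = 0.689
Highest: Elmwood (0.689).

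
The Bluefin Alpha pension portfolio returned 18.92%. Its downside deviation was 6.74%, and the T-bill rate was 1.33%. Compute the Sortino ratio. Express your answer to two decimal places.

2.61

Sortino = (Rp − Rf) / σd = (18.92% − 1.33%) / 6.74% = 17.59% / 6.74% = 2.6098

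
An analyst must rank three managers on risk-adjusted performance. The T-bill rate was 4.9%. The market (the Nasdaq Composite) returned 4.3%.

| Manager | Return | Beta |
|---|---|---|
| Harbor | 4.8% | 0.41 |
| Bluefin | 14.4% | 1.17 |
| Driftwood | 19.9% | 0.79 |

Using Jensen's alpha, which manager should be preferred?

Harbor: α = 4.8% − [4.9% + 0.41 × (4.3% − 4.9%)] = 0.146
Bluefin: α = 14.4% − [4.9% + 1.17 × (4.3% − 4.9%)] = 10.202
Driftwood: α = 19.9% − [4.9% + 0.79 × (4.3% − 4.9%)] = 15.474
Highest: Driftwood (15.474).

Driftwood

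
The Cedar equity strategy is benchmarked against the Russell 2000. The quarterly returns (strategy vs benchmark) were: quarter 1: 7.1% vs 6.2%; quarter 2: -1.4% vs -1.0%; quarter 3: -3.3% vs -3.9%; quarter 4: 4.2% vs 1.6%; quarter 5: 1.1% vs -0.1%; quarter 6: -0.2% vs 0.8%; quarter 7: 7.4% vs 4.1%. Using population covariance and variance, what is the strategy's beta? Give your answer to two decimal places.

1.19

r̄p = 2.1286%,  r̄m = 1.1000%
Cov = Σ(rp − r̄p)(rm − r̄m) / 7 = 11.2414
Var(rm) = Σ(rm − r̄m)² / 7 = 9.4571
β = Cov / Var = 11.2414 / 9.4571 = 1.1887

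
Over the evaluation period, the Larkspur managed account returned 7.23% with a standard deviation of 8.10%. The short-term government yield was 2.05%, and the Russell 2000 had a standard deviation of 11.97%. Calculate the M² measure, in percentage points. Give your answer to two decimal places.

9.70

Sharpe = (Rp − Rf) / σp = (7.23% − 2.05%) / 8.10% = 0.6395
M² = Rf + Sharpe × σm = 2.05% + 0.6395 × 11.97% = 9.7048%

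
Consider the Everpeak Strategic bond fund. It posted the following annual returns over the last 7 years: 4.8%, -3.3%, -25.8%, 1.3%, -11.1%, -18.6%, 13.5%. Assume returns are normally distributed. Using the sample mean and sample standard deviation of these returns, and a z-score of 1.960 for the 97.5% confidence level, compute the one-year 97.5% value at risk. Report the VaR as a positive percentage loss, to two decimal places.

32.54

r̄ = (4.8 − 3.3 − 25.8 + 1.3 − 11.1 − 18.6 + 13.5) / 7 = -5.6000%
Σ(r − r̄)² = 1133.1600; sample σ = √(1133.1600/6) = 13.7426%
VaR = −(r̄ − z·σ) = −(-5.6000 − 1.960 × 13.7426) = −(-32.5355) = 32.5355%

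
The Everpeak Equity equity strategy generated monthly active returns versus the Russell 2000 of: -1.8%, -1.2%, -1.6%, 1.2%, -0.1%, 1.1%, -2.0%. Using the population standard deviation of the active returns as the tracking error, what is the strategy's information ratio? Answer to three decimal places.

-0.498

Mean return μ = -4.40 / 7 = -0.6286%
Population std dev = √[11.1343 / 7] = 1.2612%
IR = μ / tracking error = -0.6286 / 1.2612 = -0.4984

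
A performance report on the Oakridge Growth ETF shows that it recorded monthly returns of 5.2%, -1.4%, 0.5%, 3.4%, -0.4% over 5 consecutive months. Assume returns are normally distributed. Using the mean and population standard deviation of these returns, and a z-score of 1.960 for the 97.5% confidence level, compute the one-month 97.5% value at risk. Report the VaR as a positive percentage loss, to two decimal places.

3.37

Mean return r̄ = 7.30 / 5 = 1.4600%
Population std dev = √[30.3120 / 5] = 2.4622%
VaR = −(r̄ − z·σ) = −(1.4600 − 1.960 × 2.4622) = −(-3.3659) = 3.3659%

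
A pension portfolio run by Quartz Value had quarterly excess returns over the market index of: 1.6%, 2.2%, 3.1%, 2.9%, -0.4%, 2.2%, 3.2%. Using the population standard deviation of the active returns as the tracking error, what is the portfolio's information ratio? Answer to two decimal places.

1.83

r̄ = (1.6 + 2.2 + 3.1 + 2.9 − 0.4 + 2.2 + 3.2) / 7 = 2.1143%
Population σ = √[Σ(r − r̄)² / 7] = √[9.3686 / 7] = √1.3384 = 1.1569%
IR = r̄ / tracking error = 2.1143 / 1.1569 = 1.8276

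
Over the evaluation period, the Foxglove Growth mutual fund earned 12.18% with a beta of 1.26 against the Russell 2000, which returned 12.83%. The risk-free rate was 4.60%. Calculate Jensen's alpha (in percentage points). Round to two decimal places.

CAPM expected return = Rf + β(Rm − Rf) = 4.60% + 1.26 × (12.83% − 4.60%) = 4.6 + 1.26 × 8.23 = 14.9698%
Jensen's α = Rp − E[R] = 12.18% − 14.9698% = -2.7898

-2.79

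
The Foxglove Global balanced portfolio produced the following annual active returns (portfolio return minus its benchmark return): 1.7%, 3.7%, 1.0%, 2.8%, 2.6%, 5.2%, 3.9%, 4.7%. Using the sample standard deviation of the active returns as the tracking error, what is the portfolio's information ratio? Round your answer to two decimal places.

r̄ = (1.7 + 3.7 + 1 + 2.8 + 2.6 + 5.2 + 3.9 + 4.7) / 8 = 3.2000%
Σ(r − r̄)² = (1.7 − 3.2000)² + (3.7 − 3.2000)² + (1 − 3.2000)² + … = 14.6000
σ = √[14.6000 / 7] = 1.4442%
IR = r̄ / tracking error = 3.2000 / 1.4442 = 2.2158

2.22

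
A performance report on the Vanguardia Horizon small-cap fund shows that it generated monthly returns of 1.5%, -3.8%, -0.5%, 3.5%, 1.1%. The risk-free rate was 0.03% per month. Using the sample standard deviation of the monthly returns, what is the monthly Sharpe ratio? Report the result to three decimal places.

r̄ = (1.5 − 3.8 − 0.5 + 3.5 + 1.1) / 5 = 0.3600%
Σ(r − r̄)² = (1.5 − 0.3600)² + (-3.8 − 0.3600)² + … = 29.7520
σ = √[29.7520 / 4] = 2.7273%
Sharpe = (r̄ − rf) / σ = (0.3600 − 0.03) / 2.7273 = 0.3300 / 2.7273 = 0.1210

0.121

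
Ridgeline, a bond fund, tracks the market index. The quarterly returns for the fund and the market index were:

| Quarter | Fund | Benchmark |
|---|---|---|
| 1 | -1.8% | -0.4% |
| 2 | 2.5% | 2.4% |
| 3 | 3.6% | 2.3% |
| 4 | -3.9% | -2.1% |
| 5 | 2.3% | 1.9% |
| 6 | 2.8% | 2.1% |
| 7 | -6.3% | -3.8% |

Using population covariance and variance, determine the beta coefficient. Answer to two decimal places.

r̄p = -0.1143%,  r̄m = 0.3429%
Cov = Σ(rp − r̄p)(rm − r̄m) / 7 = 8.2363
Var(rm) = Σ(rm − r̄m)² / 7 = 5.3224
β = Cov / Var = 8.2363 / 5.3224 = 1.5475

1.55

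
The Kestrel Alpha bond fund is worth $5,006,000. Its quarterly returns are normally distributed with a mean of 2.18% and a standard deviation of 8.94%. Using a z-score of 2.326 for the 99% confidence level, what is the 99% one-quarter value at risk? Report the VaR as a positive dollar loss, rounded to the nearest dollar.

Return at the 99% tail: μ − z·σ = 2.18% − 2.326 × 8.94% = 2.18 − 20.79444 = -18.61444%
VaR = −(-18.61444%) × $5,006,000 = 18.61444% × $5,006,000 = $931,839

$931,839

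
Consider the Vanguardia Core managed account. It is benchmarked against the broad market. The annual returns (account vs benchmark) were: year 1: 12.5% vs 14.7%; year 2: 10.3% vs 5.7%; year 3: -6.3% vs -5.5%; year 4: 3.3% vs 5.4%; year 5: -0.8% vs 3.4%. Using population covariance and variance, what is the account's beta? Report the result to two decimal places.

0.98

r̄p = 3.8000%,  r̄m = 4.7400%
Cov = Σ(rp − r̄p)(rm − r̄m) / 5 = 40.4300
Var(rm) = Σ(rm − r̄m)² / 5 = 41.4424
β = Cov / Var = 40.4300 / 41.4424 = 0.9756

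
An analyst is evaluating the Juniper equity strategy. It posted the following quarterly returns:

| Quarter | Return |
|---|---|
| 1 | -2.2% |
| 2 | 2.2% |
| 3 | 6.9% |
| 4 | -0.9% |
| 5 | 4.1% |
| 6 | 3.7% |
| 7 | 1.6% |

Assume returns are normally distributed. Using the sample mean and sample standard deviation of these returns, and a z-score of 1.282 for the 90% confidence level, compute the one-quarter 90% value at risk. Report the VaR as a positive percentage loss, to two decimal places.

r̄ = (-2.2 + 2.2 + 6.9 − 0.9 + 4.1 + 3.7 + 1.6) / 7 = 2.2000%
Σ(r − r̄)² = 57.2800; sample σ = √(57.2800/6) = 3.0898%
VaR = −(r̄ − z·σ) = −(2.2000 − 1.282 × 3.0898) = −(-1.7611) = 1.7611%

1.76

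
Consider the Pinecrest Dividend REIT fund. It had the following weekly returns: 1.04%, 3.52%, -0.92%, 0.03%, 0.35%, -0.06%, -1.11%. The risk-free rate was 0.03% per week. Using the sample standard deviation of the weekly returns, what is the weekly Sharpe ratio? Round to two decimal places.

0.24

Mean return r̄ = 2.850 / 7 = 0.4071%
Sample std dev = √[14.5171 / 6] = 1.5555%
Sharpe = (r̄ − rf) / σ = (0.4071 − 0.03) / 1.5555 = 0.3771 / 1.5555 = 0.2424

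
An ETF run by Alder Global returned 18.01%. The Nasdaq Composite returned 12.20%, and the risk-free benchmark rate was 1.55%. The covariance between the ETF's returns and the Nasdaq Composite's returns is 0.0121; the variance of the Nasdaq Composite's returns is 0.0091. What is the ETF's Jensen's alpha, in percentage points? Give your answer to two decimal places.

2.30

β = Cov / Var = 0.0121 / 0.0091 = 1.3297
E[R] = Rf + β(Rm − Rf) = 1.55% + 1.3297 × (12.20% − 1.55%) = 15.7113%
α = Rp − E[R] = 18.01% − 15.7113% = 2.2987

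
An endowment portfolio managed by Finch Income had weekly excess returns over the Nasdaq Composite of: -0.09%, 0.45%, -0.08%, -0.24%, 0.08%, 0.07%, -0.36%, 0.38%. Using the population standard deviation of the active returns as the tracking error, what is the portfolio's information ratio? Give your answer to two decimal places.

0.10

r̄ = (-0.09 + 0.45 − 0.08 − 0.24 + 0.08 + 0.07 − 0.36 + 0.38) / 8 = 0.0263%
Population std dev = √[0.5544 / 8] = 0.2632%
IR = r̄ / tracking error = 0.0263 / 0.2632 = 0.0999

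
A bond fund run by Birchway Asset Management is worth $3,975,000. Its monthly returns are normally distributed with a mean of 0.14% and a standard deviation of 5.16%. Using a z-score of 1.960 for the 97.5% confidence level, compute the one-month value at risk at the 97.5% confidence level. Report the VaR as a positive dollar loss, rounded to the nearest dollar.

$396,451

Return at the 97.5% tail: μ − z·σ = 0.14% − 1.960 × 5.16% = 0.14 − 10.1136 = -9.9736%
VaR = −(-9.9736%) × $3,975,000 = 9.9736% × $3,975,000 = $396,451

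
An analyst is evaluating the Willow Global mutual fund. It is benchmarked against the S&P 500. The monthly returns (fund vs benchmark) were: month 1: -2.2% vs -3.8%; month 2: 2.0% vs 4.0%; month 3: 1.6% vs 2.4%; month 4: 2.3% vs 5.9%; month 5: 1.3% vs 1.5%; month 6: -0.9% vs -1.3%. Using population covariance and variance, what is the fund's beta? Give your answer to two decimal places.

r̄p = 0.6833%,  r̄m = 1.4500%
Cov = Σ(rp − r̄p)(rm − r̄m) / 6 = 5.1575
Var(rm) = Σ(rm − r̄m)² / 6 = 10.3892
β = Cov / Var = 5.1575 / 10.3892 = 0.4964

0.50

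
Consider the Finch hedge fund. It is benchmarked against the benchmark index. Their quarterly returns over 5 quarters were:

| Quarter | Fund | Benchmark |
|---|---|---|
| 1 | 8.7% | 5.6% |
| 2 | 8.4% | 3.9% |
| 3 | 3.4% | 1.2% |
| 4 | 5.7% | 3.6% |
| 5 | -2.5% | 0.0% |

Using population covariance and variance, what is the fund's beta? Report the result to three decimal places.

1.908

r̄p = 4.7400%,  r̄m = 2.8600%
Cov = Σ(rp − r̄p)(rm − r̄m) / 5 = 7.6596
Var(rm) = Σ(rm − r̄m)² / 5 = 4.0144
β = Cov / Var = 7.6596 / 4.0144 = 1.9080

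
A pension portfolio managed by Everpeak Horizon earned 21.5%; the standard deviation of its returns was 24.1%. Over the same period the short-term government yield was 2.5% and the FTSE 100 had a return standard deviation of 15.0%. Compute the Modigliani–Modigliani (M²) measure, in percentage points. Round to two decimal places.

14.33

Sharpe = (Rp − Rf) / σp = (21.5% − 2.5%) / 24.1% = 0.7884
M² = Rf + Sharpe × σm = 2.5% + 0.7884 × 15.0% = 14.3260%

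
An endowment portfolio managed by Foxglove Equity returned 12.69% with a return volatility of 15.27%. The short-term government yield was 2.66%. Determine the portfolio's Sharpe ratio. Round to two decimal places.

0.66

Sharpe = (Rp − Rf) / σp = (12.69% − 2.66%) / 15.27% = 10.03% / 15.27% = 0.6568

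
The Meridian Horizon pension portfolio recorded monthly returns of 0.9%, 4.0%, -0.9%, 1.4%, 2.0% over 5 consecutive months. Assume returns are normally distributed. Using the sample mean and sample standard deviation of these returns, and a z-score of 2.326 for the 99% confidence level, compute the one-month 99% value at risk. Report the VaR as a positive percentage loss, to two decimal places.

μ = (0.9 + 4 − 0.9 + 1.4 + 2) / 5 = 1.4800%
Σ(r − μ)² = (0.9 − 1.4800)² + (4 − 1.4800)² + (-0.9 − 1.4800)² + … = 12.6280
sample σ = √(12.6280 / 4) = √3.1570 = 1.7768%
VaR = −(μ − z·σ) = −(1.4800 − 2.326 × 1.7768) = −(-2.6528) = 2.6528%

2.65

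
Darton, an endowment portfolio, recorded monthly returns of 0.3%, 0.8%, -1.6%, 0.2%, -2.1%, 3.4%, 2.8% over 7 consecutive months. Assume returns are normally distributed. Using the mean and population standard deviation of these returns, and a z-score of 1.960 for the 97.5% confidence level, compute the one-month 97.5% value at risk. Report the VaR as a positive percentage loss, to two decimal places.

3.17

Mean return μ = 3.80 / 7 = 0.5429%
Population std dev = √[25.0771 / 7] = 1.8927%
VaR = −(μ − z·σ) = −(0.5429 − 1.960 × 1.8927) = −(-3.1668) = 3.1668%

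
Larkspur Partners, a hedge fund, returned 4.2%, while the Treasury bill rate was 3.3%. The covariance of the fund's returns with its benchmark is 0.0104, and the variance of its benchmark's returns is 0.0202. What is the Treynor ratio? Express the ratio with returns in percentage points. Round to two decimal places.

1.75

β = Cov / Var = 0.0104 / 0.0202 = 0.5149
Treynor = (Rp − Rf) / β = (4.2% − 3.3%) / 0.5149 = 0.90 / 0.5149 = 1.7479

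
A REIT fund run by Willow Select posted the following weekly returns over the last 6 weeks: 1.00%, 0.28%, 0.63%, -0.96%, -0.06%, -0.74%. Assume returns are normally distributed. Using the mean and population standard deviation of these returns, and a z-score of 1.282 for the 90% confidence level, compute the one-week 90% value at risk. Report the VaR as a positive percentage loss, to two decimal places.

r̄ = (1 + 0.28 + 0.63 − 0.96 − 0.06 − 0.74) / 6 = 0.150 / 6 = 0.0250%
Population σ = √[Σ(r − r̄)² / 6] = √[2.9444 / 6] = √0.4907 = 0.7005%
VaR = −(r̄ − z·σ) = −(0.0250 − 1.282 × 0.7005) = −(-0.8730) = 0.8730%

0.87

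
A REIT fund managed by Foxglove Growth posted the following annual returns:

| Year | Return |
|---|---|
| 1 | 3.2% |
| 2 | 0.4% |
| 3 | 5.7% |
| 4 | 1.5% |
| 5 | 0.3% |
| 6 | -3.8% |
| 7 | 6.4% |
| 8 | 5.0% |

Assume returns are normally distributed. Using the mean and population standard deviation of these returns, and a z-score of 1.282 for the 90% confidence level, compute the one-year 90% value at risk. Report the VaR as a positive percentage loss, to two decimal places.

1.76

r̄ = (3.2 + 0.4 + 5.7 + 1.5 + 0.3 − 3.8 + 6.4 + 5) / 8 = 2.3375%
Σ(r − r̄)² = (3.2 − 2.3375)² + (0.4 − 2.3375)² + … = 81.9188
population σ = √(81.9188 / 8) = √10.2399 = 3.2000%
VaR = −(r̄ − z·σ) = −(2.3375 − 1.282 × 3.2000) = −(-1.7649) = 1.7649%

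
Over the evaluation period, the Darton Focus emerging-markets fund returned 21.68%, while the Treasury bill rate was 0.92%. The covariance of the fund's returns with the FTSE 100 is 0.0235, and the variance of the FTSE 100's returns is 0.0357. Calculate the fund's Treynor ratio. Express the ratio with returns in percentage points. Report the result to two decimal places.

31.54

β = Cov / Var = 0.0235 / 0.0357 = 0.6583
Treynor = (Rp − Rf) / β = (21.68% − 0.92%) / 0.6583 = 20.76 / 0.6583 = 31.5358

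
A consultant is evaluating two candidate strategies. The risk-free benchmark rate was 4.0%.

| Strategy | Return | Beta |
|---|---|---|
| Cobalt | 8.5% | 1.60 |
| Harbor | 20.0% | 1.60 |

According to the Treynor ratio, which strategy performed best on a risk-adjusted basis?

Harbor

Cobalt: Treynor = (8.5% − 4.0%) / 1.60 = 2.813
Harbor: Treynor = (20.0% − 4.0%) / 1.60 = 10.000
Highest: Harbor (10.000).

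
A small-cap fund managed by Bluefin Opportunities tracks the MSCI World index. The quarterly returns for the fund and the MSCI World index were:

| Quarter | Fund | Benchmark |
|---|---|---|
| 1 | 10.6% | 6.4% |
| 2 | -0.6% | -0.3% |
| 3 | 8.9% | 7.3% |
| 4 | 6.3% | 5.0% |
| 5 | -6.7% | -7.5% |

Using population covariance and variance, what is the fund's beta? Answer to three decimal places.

r̄p = 3.7000%,  r̄m = 2.1800%
Cov = Σ(rp − r̄p)(rm − r̄m) / 5 = 34.8820
Var(rm) = Σ(rm − r̄m)² / 5 = 30.3656
β = Cov / Var = 34.8820 / 30.3656 = 1.1487

1.149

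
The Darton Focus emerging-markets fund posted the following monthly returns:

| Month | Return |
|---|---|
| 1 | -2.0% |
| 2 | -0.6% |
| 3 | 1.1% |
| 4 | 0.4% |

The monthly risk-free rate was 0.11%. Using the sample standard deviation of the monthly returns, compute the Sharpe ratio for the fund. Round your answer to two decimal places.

Mean return μ = -1.10 / 4 = -0.2750%
Sample σ = √[Σ(r − μ)² / 3] = √[5.4275 / 3] = √1.8092 = 1.3451%
Sharpe = (μ − rf) / σ = (-0.2750 − 0.11) / 1.3451 = -0.3850 / 1.3451 = -0.2862

-0.29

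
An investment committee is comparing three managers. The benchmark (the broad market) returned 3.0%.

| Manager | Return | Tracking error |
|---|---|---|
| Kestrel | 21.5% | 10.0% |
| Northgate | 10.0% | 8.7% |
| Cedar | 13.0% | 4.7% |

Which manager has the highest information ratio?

Kestrel: IR = (21.5% − 3.0%) / 10.0% = 1.850
Northgate: IR = (10.0% − 3.0%) / 8.7% = 0.805
Cedar: IR = (13.0% − 3.0%) / 4.7% = 2.128
Highest: Cedar (2.128).

Cedar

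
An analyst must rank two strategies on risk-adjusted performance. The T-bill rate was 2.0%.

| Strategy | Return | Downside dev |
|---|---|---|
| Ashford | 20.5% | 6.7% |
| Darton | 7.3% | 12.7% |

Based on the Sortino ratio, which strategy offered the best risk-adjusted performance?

Ashford

Ashford: Sortino ratio = (20.5% − 2.0%) / 6.7% = 2.761
Darton: Sortino ratio = (7.3% − 2.0%) / 12.7% = 0.417
Highest: Ashford (2.761).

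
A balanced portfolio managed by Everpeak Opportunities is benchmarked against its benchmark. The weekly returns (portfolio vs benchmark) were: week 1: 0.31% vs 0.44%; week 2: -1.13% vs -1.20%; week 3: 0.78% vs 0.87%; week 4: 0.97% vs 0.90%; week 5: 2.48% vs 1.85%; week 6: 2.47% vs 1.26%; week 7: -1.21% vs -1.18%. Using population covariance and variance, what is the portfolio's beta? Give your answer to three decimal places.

1.220

r̄p = 0.6671%,  r̄m = 0.4200%
Cov = Σ(rp − r̄p)(rm − r̄m) / 7 = 1.4587
Var(rm) = Σ(rm − r̄m)² / 7 = 1.1955
β = Cov / Var = 1.4587 / 1.1955 = 1.2202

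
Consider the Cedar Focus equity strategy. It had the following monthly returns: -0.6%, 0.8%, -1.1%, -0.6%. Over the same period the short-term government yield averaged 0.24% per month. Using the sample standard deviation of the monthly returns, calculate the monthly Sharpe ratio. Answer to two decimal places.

-0.75

r̄ = (-0.6 + 0.8 − 1.1 − 0.6) / 4 = -0.3750%
Σ(r − r̄)² = (-0.6 − (-0.3750))² + (0.8 − (-0.3750))² + (-1.1 − (-0.3750))² + … = 2.0075
σ = √[2.0075 / 3] = 0.8180%
Sharpe = (r̄ − rf) / σ = (-0.3750 − 0.24) / 0.8180 = -0.6150 / 0.8180 = -0.7518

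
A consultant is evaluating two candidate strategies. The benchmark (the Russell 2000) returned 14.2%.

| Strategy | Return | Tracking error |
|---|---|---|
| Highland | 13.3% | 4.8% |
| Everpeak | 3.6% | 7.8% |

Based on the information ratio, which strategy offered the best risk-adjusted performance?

Highland: IR = (13.3% − 14.2%) / 4.8% = -0.188
Everpeak: IR = (3.6% − 14.2%) / 7.8% = -1.359
Highest: Highland (-0.188).

Highland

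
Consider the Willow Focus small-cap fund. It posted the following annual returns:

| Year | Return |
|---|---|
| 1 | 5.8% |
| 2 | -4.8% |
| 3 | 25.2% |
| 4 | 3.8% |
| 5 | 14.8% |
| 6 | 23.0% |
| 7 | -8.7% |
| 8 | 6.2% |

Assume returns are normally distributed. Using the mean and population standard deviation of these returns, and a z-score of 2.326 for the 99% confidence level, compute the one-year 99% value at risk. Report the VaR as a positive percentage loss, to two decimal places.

r̄ = (5.8 − 4.8 + 25.2 + 3.8 + 14.8 + 23 − 8.7 + 6.2) / 8 = 65.30 / 8 = 8.1625%
Population std dev = √[1035.3188 / 8] = 11.3761%
VaR = −(r̄ − z·σ) = −(8.1625 − 2.326 × 11.3761) = −(-18.2983) = 18.2983%

18.30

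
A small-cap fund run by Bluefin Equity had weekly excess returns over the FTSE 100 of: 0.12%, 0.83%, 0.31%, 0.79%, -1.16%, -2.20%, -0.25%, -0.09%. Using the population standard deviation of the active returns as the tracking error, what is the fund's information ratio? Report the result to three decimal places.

-0.215

r̄ = (0.12 + 0.83 + 0.31 + 0.79 − 1.16 − 2.2 − 0.25 − 0.09) / 8 = -1.650 / 8 = -0.2063%
Σ(r − r̄)² = (0.12 − (-0.2063))² + (0.83 − (-0.2063))² + (0.31 − (-0.2063))² + … = 7.3394
σ = √[7.3394 / 8] = 0.9578%
IR = r̄ / tracking error = -0.2063 / 0.9578 = -0.2154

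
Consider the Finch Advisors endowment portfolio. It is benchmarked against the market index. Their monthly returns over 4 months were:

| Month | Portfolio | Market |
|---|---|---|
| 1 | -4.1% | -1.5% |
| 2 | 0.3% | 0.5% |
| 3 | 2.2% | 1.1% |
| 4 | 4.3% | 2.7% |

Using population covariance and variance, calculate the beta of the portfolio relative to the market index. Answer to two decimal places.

2.04

r̄p = 0.6750%,  r̄m = 0.7000%
Cov = Σ(rp − r̄p)(rm − r̄m) / 4 = 4.6100
Var(rm) = Σ(rm − r̄m)² / 4 = 2.2600
β = Cov / Var = 4.6100 / 2.2600 = 2.0398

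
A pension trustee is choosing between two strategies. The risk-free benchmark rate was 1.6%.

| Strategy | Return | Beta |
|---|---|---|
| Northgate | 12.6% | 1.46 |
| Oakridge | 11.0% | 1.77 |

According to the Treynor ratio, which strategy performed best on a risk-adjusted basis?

Northgate

Northgate: Treynor = (12.6% − 1.6%) / 1.46 = 7.534
Oakridge: Treynor = (11.0% − 1.6%) / 1.77 = 5.311
Highest: Northgate (7.534).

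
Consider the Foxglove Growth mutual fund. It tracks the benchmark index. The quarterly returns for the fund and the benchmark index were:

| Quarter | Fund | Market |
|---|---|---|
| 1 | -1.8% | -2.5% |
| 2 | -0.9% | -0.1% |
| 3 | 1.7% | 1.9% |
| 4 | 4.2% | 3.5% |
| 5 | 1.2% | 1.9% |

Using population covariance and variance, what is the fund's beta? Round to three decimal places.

0.970

r̄p = 0.8800%,  r̄m = 0.9400%
Cov = Σ(rp − r̄p)(rm − r̄m) / 5 = 4.1328
Var(rm) = Σ(rm − r̄m)² / 5 = 4.2624
β = Cov / Var = 4.1328 / 4.2624 = 0.9696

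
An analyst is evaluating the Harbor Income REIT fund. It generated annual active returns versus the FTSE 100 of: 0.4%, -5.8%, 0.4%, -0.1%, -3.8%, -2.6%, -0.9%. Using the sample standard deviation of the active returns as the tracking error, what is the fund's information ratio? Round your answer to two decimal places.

-0.74

r̄ = (0.4 − 5.8 + 0.4 − 0.1 − 3.8 − 2.6 − 0.9) / 7 = -12.40 / 7 = -1.7714%
Σ(r − r̄)² = (0.4 − (-1.7714))² + (-5.8 − (-1.7714))² + … = 34.0143
sample σ = √(34.0143 / 6) = √5.6691 = 2.3810%
IR = r̄ / tracking error = -1.7714 / 2.3810 = -0.7440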